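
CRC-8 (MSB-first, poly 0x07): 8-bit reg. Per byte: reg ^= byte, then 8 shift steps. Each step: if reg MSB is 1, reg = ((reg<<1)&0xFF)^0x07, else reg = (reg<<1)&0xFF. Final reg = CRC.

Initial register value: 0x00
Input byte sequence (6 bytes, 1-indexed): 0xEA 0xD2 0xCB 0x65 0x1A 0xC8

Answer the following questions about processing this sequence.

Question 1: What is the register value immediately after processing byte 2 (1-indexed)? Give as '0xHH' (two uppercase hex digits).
After byte 1 (0xEA): reg=0x98
After byte 2 (0xD2): reg=0xF1

Answer: 0xF1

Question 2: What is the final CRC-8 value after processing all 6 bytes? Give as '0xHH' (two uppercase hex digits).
Answer: 0x93

Derivation:
After byte 1 (0xEA): reg=0x98
After byte 2 (0xD2): reg=0xF1
After byte 3 (0xCB): reg=0xA6
After byte 4 (0x65): reg=0x47
After byte 5 (0x1A): reg=0x94
After byte 6 (0xC8): reg=0x93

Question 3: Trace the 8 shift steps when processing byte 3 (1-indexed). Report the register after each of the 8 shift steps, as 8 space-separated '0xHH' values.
After byte 1 (0xEA): reg=0x98
After byte 2 (0xD2): reg=0xF1
Register before byte 3: 0xF1
After XOR with byte 0xCB: 0x3A

Answer: 0x74 0xE8 0xD7 0xA9 0x55 0xAA 0x53 0xA6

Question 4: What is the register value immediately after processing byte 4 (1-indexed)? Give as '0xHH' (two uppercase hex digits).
After byte 1 (0xEA): reg=0x98
After byte 2 (0xD2): reg=0xF1
After byte 3 (0xCB): reg=0xA6
After byte 4 (0x65): reg=0x47

Answer: 0x47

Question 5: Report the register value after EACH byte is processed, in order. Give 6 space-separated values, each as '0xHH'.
0x98 0xF1 0xA6 0x47 0x94 0x93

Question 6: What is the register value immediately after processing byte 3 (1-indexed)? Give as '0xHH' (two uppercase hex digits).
After byte 1 (0xEA): reg=0x98
After byte 2 (0xD2): reg=0xF1
After byte 3 (0xCB): reg=0xA6

Answer: 0xA6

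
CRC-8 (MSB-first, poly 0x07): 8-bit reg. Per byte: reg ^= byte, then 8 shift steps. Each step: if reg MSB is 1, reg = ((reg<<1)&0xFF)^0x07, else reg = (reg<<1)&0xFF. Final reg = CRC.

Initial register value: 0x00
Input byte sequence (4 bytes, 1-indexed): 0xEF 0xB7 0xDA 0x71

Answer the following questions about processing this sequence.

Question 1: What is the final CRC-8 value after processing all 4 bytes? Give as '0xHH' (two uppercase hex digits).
After byte 1 (0xEF): reg=0x83
After byte 2 (0xB7): reg=0x8C
After byte 3 (0xDA): reg=0xA5
After byte 4 (0x71): reg=0x22

Answer: 0x22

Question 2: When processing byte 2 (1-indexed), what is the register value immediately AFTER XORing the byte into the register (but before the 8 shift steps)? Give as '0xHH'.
Answer: 0x34

Derivation:
Register before byte 2: 0x83
Byte 2: 0xB7
0x83 XOR 0xB7 = 0x34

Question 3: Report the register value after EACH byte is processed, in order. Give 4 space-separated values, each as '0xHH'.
0x83 0x8C 0xA5 0x22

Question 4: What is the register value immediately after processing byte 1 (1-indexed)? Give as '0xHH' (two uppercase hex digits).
Answer: 0x83

Derivation:
After byte 1 (0xEF): reg=0x83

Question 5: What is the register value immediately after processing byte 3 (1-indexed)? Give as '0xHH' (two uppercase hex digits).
Answer: 0xA5

Derivation:
After byte 1 (0xEF): reg=0x83
After byte 2 (0xB7): reg=0x8C
After byte 3 (0xDA): reg=0xA5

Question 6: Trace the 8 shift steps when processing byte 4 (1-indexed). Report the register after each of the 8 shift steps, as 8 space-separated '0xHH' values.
After byte 1 (0xEF): reg=0x83
After byte 2 (0xB7): reg=0x8C
After byte 3 (0xDA): reg=0xA5
Register before byte 4: 0xA5
After XOR with byte 0x71: 0xD4

Answer: 0xAF 0x59 0xB2 0x63 0xC6 0x8B 0x11 0x22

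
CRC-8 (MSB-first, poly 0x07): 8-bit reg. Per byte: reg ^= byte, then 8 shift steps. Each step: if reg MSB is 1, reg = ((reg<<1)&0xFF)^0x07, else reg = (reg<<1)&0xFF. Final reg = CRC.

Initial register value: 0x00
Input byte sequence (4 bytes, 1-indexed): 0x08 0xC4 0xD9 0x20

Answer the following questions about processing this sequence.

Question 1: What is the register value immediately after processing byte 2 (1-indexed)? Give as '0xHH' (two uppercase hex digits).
Answer: 0xFA

Derivation:
After byte 1 (0x08): reg=0x38
After byte 2 (0xC4): reg=0xFA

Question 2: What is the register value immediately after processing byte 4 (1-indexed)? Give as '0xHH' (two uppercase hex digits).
Answer: 0x71

Derivation:
After byte 1 (0x08): reg=0x38
After byte 2 (0xC4): reg=0xFA
After byte 3 (0xD9): reg=0xE9
After byte 4 (0x20): reg=0x71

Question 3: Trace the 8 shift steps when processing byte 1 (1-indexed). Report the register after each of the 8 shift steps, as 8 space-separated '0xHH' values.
Register before byte 1: 0x00
After XOR with byte 0x08: 0x08

Answer: 0x10 0x20 0x40 0x80 0x07 0x0E 0x1C 0x38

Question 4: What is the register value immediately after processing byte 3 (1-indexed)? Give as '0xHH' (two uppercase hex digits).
Answer: 0xE9

Derivation:
After byte 1 (0x08): reg=0x38
After byte 2 (0xC4): reg=0xFA
After byte 3 (0xD9): reg=0xE9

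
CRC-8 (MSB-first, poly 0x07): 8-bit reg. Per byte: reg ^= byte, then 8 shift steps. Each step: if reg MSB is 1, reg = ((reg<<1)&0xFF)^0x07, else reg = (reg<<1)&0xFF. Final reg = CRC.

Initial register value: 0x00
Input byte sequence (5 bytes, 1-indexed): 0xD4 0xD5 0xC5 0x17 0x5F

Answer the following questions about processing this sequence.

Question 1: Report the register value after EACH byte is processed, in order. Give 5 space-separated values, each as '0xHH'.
0x22 0xCB 0x2A 0xB3 0x8A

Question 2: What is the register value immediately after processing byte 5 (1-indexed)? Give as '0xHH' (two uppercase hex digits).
After byte 1 (0xD4): reg=0x22
After byte 2 (0xD5): reg=0xCB
After byte 3 (0xC5): reg=0x2A
After byte 4 (0x17): reg=0xB3
After byte 5 (0x5F): reg=0x8A

Answer: 0x8A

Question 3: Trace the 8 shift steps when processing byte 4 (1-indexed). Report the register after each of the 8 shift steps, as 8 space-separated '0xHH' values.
Answer: 0x7A 0xF4 0xEF 0xD9 0xB5 0x6D 0xDA 0xB3

Derivation:
After byte 1 (0xD4): reg=0x22
After byte 2 (0xD5): reg=0xCB
After byte 3 (0xC5): reg=0x2A
Register before byte 4: 0x2A
After XOR with byte 0x17: 0x3D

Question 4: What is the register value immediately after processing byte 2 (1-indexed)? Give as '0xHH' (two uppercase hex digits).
Answer: 0xCB

Derivation:
After byte 1 (0xD4): reg=0x22
After byte 2 (0xD5): reg=0xCB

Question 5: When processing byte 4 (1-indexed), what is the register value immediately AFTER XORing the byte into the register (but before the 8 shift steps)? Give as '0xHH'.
Register before byte 4: 0x2A
Byte 4: 0x17
0x2A XOR 0x17 = 0x3D

Answer: 0x3D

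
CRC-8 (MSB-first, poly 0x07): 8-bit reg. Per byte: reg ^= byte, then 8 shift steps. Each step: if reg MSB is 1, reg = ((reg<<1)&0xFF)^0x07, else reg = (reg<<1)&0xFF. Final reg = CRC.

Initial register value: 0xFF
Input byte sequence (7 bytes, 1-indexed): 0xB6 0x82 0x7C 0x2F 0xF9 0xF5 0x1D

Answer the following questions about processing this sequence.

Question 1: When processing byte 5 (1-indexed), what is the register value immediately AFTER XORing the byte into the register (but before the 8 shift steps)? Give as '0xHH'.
Register before byte 5: 0x73
Byte 5: 0xF9
0x73 XOR 0xF9 = 0x8A

Answer: 0x8A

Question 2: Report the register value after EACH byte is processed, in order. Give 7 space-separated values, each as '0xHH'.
0xF8 0x61 0x53 0x73 0xBF 0xF1 0x8A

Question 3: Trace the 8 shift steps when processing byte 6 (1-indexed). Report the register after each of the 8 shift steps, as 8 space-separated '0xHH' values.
Answer: 0x94 0x2F 0x5E 0xBC 0x7F 0xFE 0xFB 0xF1

Derivation:
After byte 1 (0xB6): reg=0xF8
After byte 2 (0x82): reg=0x61
After byte 3 (0x7C): reg=0x53
After byte 4 (0x2F): reg=0x73
After byte 5 (0xF9): reg=0xBF
Register before byte 6: 0xBF
After XOR with byte 0xF5: 0x4A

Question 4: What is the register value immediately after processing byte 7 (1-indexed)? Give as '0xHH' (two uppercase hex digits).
After byte 1 (0xB6): reg=0xF8
After byte 2 (0x82): reg=0x61
After byte 3 (0x7C): reg=0x53
After byte 4 (0x2F): reg=0x73
After byte 5 (0xF9): reg=0xBF
After byte 6 (0xF5): reg=0xF1
After byte 7 (0x1D): reg=0x8A

Answer: 0x8A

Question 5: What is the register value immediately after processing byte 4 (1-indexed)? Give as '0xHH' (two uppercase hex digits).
After byte 1 (0xB6): reg=0xF8
After byte 2 (0x82): reg=0x61
After byte 3 (0x7C): reg=0x53
After byte 4 (0x2F): reg=0x73

Answer: 0x73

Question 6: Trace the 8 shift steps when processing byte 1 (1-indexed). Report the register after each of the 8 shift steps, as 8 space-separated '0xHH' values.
Answer: 0x92 0x23 0x46 0x8C 0x1F 0x3E 0x7C 0xF8

Derivation:
Register before byte 1: 0xFF
After XOR with byte 0xB6: 0x49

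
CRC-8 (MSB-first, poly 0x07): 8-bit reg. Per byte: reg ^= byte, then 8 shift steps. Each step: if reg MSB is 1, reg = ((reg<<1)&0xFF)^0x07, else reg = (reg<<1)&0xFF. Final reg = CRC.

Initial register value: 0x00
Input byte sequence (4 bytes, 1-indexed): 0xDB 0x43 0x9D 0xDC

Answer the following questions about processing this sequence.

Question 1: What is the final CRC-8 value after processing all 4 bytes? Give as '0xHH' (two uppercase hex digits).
Answer: 0x6E

Derivation:
After byte 1 (0xDB): reg=0x0F
After byte 2 (0x43): reg=0xE3
After byte 3 (0x9D): reg=0x7D
After byte 4 (0xDC): reg=0x6E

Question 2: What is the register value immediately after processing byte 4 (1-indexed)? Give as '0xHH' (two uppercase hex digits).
After byte 1 (0xDB): reg=0x0F
After byte 2 (0x43): reg=0xE3
After byte 3 (0x9D): reg=0x7D
After byte 4 (0xDC): reg=0x6E

Answer: 0x6E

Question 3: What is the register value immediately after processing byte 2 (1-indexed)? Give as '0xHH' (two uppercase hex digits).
After byte 1 (0xDB): reg=0x0F
After byte 2 (0x43): reg=0xE3

Answer: 0xE3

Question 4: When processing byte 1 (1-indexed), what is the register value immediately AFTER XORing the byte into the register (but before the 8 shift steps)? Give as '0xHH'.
Answer: 0xDB

Derivation:
Register before byte 1: 0x00
Byte 1: 0xDB
0x00 XOR 0xDB = 0xDB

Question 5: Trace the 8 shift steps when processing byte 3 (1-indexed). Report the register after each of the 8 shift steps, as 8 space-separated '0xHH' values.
After byte 1 (0xDB): reg=0x0F
After byte 2 (0x43): reg=0xE3
Register before byte 3: 0xE3
After XOR with byte 0x9D: 0x7E

Answer: 0xFC 0xFF 0xF9 0xF5 0xED 0xDD 0xBD 0x7D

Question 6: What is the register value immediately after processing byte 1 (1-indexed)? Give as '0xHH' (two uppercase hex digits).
Answer: 0x0F

Derivation:
After byte 1 (0xDB): reg=0x0F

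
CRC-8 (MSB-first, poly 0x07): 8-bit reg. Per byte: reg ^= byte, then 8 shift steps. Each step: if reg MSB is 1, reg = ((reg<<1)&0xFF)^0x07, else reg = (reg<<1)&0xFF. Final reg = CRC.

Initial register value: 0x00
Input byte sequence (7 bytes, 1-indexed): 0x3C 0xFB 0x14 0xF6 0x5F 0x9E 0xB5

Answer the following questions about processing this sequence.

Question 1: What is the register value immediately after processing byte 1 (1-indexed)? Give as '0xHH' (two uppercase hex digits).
Answer: 0xB4

Derivation:
After byte 1 (0x3C): reg=0xB4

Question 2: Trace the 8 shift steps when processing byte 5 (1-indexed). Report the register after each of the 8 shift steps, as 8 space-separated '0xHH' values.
Answer: 0xA2 0x43 0x86 0x0B 0x16 0x2C 0x58 0xB0

Derivation:
After byte 1 (0x3C): reg=0xB4
After byte 2 (0xFB): reg=0xEA
After byte 3 (0x14): reg=0xF4
After byte 4 (0xF6): reg=0x0E
Register before byte 5: 0x0E
After XOR with byte 0x5F: 0x51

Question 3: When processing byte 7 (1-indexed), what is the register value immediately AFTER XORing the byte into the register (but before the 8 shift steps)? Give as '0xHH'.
Register before byte 7: 0xCA
Byte 7: 0xB5
0xCA XOR 0xB5 = 0x7F

Answer: 0x7F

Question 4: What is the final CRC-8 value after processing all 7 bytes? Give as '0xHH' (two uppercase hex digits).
After byte 1 (0x3C): reg=0xB4
After byte 2 (0xFB): reg=0xEA
After byte 3 (0x14): reg=0xF4
After byte 4 (0xF6): reg=0x0E
After byte 5 (0x5F): reg=0xB0
After byte 6 (0x9E): reg=0xCA
After byte 7 (0xB5): reg=0x7A

Answer: 0x7A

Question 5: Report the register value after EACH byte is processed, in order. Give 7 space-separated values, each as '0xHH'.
0xB4 0xEA 0xF4 0x0E 0xB0 0xCA 0x7A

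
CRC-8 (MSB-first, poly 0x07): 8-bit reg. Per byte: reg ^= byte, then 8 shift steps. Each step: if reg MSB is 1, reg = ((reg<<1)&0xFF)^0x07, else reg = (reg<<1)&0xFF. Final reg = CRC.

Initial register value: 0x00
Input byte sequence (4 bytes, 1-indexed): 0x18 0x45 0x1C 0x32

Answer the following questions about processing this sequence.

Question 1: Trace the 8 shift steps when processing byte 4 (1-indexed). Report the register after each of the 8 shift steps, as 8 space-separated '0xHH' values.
Answer: 0x19 0x32 0x64 0xC8 0x97 0x29 0x52 0xA4

Derivation:
After byte 1 (0x18): reg=0x48
After byte 2 (0x45): reg=0x23
After byte 3 (0x1C): reg=0xBD
Register before byte 4: 0xBD
After XOR with byte 0x32: 0x8F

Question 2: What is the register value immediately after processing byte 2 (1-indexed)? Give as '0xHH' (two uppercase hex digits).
After byte 1 (0x18): reg=0x48
After byte 2 (0x45): reg=0x23

Answer: 0x23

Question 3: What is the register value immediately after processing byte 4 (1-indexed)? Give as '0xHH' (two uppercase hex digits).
Answer: 0xA4

Derivation:
After byte 1 (0x18): reg=0x48
After byte 2 (0x45): reg=0x23
After byte 3 (0x1C): reg=0xBD
After byte 4 (0x32): reg=0xA4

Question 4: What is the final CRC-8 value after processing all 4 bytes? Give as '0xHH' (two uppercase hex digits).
After byte 1 (0x18): reg=0x48
After byte 2 (0x45): reg=0x23
After byte 3 (0x1C): reg=0xBD
After byte 4 (0x32): reg=0xA4

Answer: 0xA4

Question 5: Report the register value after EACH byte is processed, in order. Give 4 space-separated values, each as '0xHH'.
0x48 0x23 0xBD 0xA4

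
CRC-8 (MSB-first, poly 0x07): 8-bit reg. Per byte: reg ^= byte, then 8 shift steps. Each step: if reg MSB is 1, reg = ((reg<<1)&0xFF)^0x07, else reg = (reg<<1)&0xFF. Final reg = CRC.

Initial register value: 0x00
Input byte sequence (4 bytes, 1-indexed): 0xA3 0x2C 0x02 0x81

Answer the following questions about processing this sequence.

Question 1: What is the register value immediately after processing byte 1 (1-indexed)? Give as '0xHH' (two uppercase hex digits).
Answer: 0x60

Derivation:
After byte 1 (0xA3): reg=0x60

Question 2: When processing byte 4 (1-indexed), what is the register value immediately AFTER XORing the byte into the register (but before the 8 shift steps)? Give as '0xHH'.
Register before byte 4: 0xA9
Byte 4: 0x81
0xA9 XOR 0x81 = 0x28

Answer: 0x28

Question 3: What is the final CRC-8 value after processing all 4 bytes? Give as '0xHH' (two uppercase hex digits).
Answer: 0xD8

Derivation:
After byte 1 (0xA3): reg=0x60
After byte 2 (0x2C): reg=0xE3
After byte 3 (0x02): reg=0xA9
After byte 4 (0x81): reg=0xD8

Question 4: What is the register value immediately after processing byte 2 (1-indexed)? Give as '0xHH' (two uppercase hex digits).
Answer: 0xE3

Derivation:
After byte 1 (0xA3): reg=0x60
After byte 2 (0x2C): reg=0xE3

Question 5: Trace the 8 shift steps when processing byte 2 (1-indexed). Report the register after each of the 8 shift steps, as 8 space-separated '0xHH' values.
After byte 1 (0xA3): reg=0x60
Register before byte 2: 0x60
After XOR with byte 0x2C: 0x4C

Answer: 0x98 0x37 0x6E 0xDC 0xBF 0x79 0xF2 0xE3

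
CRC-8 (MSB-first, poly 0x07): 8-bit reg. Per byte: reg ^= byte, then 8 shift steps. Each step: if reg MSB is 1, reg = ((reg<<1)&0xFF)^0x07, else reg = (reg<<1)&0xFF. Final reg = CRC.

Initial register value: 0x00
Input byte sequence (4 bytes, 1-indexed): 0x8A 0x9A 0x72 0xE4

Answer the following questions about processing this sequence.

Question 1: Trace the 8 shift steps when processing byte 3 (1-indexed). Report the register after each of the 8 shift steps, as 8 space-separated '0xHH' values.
Answer: 0x15 0x2A 0x54 0xA8 0x57 0xAE 0x5B 0xB6

Derivation:
After byte 1 (0x8A): reg=0xBF
After byte 2 (0x9A): reg=0xFB
Register before byte 3: 0xFB
After XOR with byte 0x72: 0x89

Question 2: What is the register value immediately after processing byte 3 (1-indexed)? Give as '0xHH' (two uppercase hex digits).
Answer: 0xB6

Derivation:
After byte 1 (0x8A): reg=0xBF
After byte 2 (0x9A): reg=0xFB
After byte 3 (0x72): reg=0xB6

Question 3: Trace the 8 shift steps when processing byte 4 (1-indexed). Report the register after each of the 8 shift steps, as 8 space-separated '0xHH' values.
After byte 1 (0x8A): reg=0xBF
After byte 2 (0x9A): reg=0xFB
After byte 3 (0x72): reg=0xB6
Register before byte 4: 0xB6
After XOR with byte 0xE4: 0x52

Answer: 0xA4 0x4F 0x9E 0x3B 0x76 0xEC 0xDF 0xB9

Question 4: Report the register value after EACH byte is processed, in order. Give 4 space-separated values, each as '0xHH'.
0xBF 0xFB 0xB6 0xB9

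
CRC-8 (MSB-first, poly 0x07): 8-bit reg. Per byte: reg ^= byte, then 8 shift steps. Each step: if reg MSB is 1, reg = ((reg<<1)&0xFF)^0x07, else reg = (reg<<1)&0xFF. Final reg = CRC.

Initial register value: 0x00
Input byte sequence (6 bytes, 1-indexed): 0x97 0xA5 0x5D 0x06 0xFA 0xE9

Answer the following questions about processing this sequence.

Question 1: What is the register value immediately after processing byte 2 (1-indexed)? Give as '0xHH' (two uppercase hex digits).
Answer: 0xF8

Derivation:
After byte 1 (0x97): reg=0xEC
After byte 2 (0xA5): reg=0xF8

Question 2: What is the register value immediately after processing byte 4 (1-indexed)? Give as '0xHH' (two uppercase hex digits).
After byte 1 (0x97): reg=0xEC
After byte 2 (0xA5): reg=0xF8
After byte 3 (0x5D): reg=0x72
After byte 4 (0x06): reg=0x4B

Answer: 0x4B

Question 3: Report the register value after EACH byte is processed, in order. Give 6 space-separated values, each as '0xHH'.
0xEC 0xF8 0x72 0x4B 0x1E 0xCB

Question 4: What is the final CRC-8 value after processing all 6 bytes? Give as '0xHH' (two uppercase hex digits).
Answer: 0xCB

Derivation:
After byte 1 (0x97): reg=0xEC
After byte 2 (0xA5): reg=0xF8
After byte 3 (0x5D): reg=0x72
After byte 4 (0x06): reg=0x4B
After byte 5 (0xFA): reg=0x1E
After byte 6 (0xE9): reg=0xCB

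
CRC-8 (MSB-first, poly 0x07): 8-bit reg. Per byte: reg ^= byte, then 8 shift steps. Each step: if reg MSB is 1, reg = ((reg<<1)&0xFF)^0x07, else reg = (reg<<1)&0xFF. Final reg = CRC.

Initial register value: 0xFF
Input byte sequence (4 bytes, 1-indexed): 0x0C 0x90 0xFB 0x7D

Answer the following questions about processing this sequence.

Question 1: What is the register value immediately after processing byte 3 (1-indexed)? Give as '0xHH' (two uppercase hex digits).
After byte 1 (0x0C): reg=0xD7
After byte 2 (0x90): reg=0xD2
After byte 3 (0xFB): reg=0xDF

Answer: 0xDF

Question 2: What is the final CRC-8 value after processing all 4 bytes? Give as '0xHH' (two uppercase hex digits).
After byte 1 (0x0C): reg=0xD7
After byte 2 (0x90): reg=0xD2
After byte 3 (0xFB): reg=0xDF
After byte 4 (0x7D): reg=0x67

Answer: 0x67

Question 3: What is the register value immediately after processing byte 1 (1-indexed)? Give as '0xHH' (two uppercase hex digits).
After byte 1 (0x0C): reg=0xD7

Answer: 0xD7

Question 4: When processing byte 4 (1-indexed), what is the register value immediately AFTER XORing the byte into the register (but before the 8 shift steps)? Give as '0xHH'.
Register before byte 4: 0xDF
Byte 4: 0x7D
0xDF XOR 0x7D = 0xA2

Answer: 0xA2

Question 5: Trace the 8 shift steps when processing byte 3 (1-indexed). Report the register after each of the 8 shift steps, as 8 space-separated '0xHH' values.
After byte 1 (0x0C): reg=0xD7
After byte 2 (0x90): reg=0xD2
Register before byte 3: 0xD2
After XOR with byte 0xFB: 0x29

Answer: 0x52 0xA4 0x4F 0x9E 0x3B 0x76 0xEC 0xDF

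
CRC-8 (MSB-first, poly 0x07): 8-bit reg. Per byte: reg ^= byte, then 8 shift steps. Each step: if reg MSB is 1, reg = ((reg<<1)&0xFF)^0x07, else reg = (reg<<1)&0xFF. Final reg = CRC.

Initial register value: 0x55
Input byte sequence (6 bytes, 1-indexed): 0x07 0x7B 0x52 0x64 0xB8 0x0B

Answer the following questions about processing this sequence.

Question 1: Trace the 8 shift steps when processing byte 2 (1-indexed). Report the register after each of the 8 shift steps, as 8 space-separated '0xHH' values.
Answer: 0x83 0x01 0x02 0x04 0x08 0x10 0x20 0x40

Derivation:
After byte 1 (0x07): reg=0xB9
Register before byte 2: 0xB9
After XOR with byte 0x7B: 0xC2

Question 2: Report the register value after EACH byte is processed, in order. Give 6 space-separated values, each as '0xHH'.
0xB9 0x40 0x7E 0x46 0xF4 0xF3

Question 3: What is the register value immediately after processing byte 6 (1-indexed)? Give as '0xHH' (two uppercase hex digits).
Answer: 0xF3

Derivation:
After byte 1 (0x07): reg=0xB9
After byte 2 (0x7B): reg=0x40
After byte 3 (0x52): reg=0x7E
After byte 4 (0x64): reg=0x46
After byte 5 (0xB8): reg=0xF4
After byte 6 (0x0B): reg=0xF3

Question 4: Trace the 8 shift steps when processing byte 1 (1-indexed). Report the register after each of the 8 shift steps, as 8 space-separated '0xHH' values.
Register before byte 1: 0x55
After XOR with byte 0x07: 0x52

Answer: 0xA4 0x4F 0x9E 0x3B 0x76 0xEC 0xDF 0xB9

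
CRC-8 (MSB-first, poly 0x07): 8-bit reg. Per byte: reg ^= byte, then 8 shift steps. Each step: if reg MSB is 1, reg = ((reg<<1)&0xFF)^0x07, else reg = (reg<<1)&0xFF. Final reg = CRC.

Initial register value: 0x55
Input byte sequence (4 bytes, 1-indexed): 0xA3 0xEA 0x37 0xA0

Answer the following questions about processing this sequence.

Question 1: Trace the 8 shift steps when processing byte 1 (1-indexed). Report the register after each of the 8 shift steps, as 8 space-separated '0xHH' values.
Answer: 0xEB 0xD1 0xA5 0x4D 0x9A 0x33 0x66 0xCC

Derivation:
Register before byte 1: 0x55
After XOR with byte 0xA3: 0xF6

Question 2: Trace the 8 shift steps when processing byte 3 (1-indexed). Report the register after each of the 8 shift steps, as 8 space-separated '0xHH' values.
Answer: 0x8D 0x1D 0x3A 0x74 0xE8 0xD7 0xA9 0x55

Derivation:
After byte 1 (0xA3): reg=0xCC
After byte 2 (0xEA): reg=0xF2
Register before byte 3: 0xF2
After XOR with byte 0x37: 0xC5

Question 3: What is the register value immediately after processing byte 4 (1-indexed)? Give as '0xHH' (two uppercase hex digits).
After byte 1 (0xA3): reg=0xCC
After byte 2 (0xEA): reg=0xF2
After byte 3 (0x37): reg=0x55
After byte 4 (0xA0): reg=0xC5

Answer: 0xC5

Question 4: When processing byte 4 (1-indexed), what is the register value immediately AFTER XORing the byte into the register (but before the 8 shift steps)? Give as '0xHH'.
Answer: 0xF5

Derivation:
Register before byte 4: 0x55
Byte 4: 0xA0
0x55 XOR 0xA0 = 0xF5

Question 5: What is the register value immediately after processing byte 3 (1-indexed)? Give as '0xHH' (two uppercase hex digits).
After byte 1 (0xA3): reg=0xCC
After byte 2 (0xEA): reg=0xF2
After byte 3 (0x37): reg=0x55

Answer: 0x55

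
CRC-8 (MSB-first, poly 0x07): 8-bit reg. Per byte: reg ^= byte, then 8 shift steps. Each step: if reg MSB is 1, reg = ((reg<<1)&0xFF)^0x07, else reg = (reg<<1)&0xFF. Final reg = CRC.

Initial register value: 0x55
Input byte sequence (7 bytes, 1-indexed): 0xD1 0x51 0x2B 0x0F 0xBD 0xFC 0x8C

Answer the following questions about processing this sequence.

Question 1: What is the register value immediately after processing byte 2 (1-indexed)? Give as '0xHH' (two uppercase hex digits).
After byte 1 (0xD1): reg=0x95
After byte 2 (0x51): reg=0x52

Answer: 0x52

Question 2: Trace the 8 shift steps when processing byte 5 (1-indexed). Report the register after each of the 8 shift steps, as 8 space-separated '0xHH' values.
Answer: 0x19 0x32 0x64 0xC8 0x97 0x29 0x52 0xA4

Derivation:
After byte 1 (0xD1): reg=0x95
After byte 2 (0x51): reg=0x52
After byte 3 (0x2B): reg=0x68
After byte 4 (0x0F): reg=0x32
Register before byte 5: 0x32
After XOR with byte 0xBD: 0x8F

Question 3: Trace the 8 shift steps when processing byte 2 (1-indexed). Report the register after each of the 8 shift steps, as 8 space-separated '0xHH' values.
After byte 1 (0xD1): reg=0x95
Register before byte 2: 0x95
After XOR with byte 0x51: 0xC4

Answer: 0x8F 0x19 0x32 0x64 0xC8 0x97 0x29 0x52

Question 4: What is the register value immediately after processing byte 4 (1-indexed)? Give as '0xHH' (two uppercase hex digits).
Answer: 0x32

Derivation:
After byte 1 (0xD1): reg=0x95
After byte 2 (0x51): reg=0x52
After byte 3 (0x2B): reg=0x68
After byte 4 (0x0F): reg=0x32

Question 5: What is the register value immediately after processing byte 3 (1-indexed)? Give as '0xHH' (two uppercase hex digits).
After byte 1 (0xD1): reg=0x95
After byte 2 (0x51): reg=0x52
After byte 3 (0x2B): reg=0x68

Answer: 0x68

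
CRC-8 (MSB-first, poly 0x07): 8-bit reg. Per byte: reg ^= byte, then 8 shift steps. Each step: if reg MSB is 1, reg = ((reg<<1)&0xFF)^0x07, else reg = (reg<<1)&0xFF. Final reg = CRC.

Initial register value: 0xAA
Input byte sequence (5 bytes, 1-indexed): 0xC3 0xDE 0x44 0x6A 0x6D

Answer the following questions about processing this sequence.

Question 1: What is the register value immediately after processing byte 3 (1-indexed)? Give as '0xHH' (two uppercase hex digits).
Answer: 0x48

Derivation:
After byte 1 (0xC3): reg=0x18
After byte 2 (0xDE): reg=0x5C
After byte 3 (0x44): reg=0x48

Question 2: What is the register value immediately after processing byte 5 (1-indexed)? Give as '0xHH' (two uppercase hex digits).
After byte 1 (0xC3): reg=0x18
After byte 2 (0xDE): reg=0x5C
After byte 3 (0x44): reg=0x48
After byte 4 (0x6A): reg=0xEE
After byte 5 (0x6D): reg=0x80

Answer: 0x80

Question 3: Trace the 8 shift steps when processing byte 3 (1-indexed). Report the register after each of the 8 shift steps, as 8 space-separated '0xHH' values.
After byte 1 (0xC3): reg=0x18
After byte 2 (0xDE): reg=0x5C
Register before byte 3: 0x5C
After XOR with byte 0x44: 0x18

Answer: 0x30 0x60 0xC0 0x87 0x09 0x12 0x24 0x48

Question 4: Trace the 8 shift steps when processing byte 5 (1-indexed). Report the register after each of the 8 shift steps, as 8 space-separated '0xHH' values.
Answer: 0x01 0x02 0x04 0x08 0x10 0x20 0x40 0x80

Derivation:
After byte 1 (0xC3): reg=0x18
After byte 2 (0xDE): reg=0x5C
After byte 3 (0x44): reg=0x48
After byte 4 (0x6A): reg=0xEE
Register before byte 5: 0xEE
After XOR with byte 0x6D: 0x83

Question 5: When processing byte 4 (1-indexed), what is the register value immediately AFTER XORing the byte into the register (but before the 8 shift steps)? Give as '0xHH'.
Register before byte 4: 0x48
Byte 4: 0x6A
0x48 XOR 0x6A = 0x22

Answer: 0x22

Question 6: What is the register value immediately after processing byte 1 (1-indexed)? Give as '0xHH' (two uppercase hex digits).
Answer: 0x18

Derivation:
After byte 1 (0xC3): reg=0x18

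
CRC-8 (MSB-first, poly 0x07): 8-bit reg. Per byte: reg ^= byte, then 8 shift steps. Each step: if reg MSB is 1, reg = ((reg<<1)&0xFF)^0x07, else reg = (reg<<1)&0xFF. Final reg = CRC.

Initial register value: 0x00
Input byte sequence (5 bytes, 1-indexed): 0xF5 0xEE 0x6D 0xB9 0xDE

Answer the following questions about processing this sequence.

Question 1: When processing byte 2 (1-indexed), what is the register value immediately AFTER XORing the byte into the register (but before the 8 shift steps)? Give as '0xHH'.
Answer: 0x2B

Derivation:
Register before byte 2: 0xC5
Byte 2: 0xEE
0xC5 XOR 0xEE = 0x2B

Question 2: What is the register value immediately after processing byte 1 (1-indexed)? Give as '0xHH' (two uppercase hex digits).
After byte 1 (0xF5): reg=0xC5

Answer: 0xC5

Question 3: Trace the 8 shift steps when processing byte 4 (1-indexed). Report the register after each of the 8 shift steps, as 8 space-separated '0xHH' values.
Answer: 0x0F 0x1E 0x3C 0x78 0xF0 0xE7 0xC9 0x95

Derivation:
After byte 1 (0xF5): reg=0xC5
After byte 2 (0xEE): reg=0xD1
After byte 3 (0x6D): reg=0x3D
Register before byte 4: 0x3D
After XOR with byte 0xB9: 0x84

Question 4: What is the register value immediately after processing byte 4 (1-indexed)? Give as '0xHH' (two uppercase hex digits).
After byte 1 (0xF5): reg=0xC5
After byte 2 (0xEE): reg=0xD1
After byte 3 (0x6D): reg=0x3D
After byte 4 (0xB9): reg=0x95

Answer: 0x95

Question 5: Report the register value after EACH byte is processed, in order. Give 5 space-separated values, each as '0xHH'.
0xC5 0xD1 0x3D 0x95 0xF6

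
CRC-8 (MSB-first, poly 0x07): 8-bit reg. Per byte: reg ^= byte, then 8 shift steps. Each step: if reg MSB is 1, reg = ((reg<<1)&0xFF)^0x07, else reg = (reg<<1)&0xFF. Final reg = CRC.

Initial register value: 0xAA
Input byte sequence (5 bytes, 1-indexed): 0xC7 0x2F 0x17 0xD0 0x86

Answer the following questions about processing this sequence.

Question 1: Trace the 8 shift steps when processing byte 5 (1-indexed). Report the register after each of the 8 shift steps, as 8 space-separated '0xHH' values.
After byte 1 (0xC7): reg=0x04
After byte 2 (0x2F): reg=0xD1
After byte 3 (0x17): reg=0x5C
After byte 4 (0xD0): reg=0xAD
Register before byte 5: 0xAD
After XOR with byte 0x86: 0x2B

Answer: 0x56 0xAC 0x5F 0xBE 0x7B 0xF6 0xEB 0xD1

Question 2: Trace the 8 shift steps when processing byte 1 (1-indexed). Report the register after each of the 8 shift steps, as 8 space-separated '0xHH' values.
Register before byte 1: 0xAA
After XOR with byte 0xC7: 0x6D

Answer: 0xDA 0xB3 0x61 0xC2 0x83 0x01 0x02 0x04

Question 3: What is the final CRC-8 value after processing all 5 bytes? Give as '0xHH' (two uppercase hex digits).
After byte 1 (0xC7): reg=0x04
After byte 2 (0x2F): reg=0xD1
After byte 3 (0x17): reg=0x5C
After byte 4 (0xD0): reg=0xAD
After byte 5 (0x86): reg=0xD1

Answer: 0xD1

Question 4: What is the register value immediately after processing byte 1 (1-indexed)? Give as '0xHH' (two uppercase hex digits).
After byte 1 (0xC7): reg=0x04

Answer: 0x04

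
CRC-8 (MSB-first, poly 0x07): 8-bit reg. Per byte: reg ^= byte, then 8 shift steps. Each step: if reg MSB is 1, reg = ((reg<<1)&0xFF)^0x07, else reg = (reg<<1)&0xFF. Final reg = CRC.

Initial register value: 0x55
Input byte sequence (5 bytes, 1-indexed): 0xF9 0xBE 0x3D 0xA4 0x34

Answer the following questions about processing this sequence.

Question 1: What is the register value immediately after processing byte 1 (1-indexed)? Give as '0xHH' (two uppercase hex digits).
Answer: 0x4D

Derivation:
After byte 1 (0xF9): reg=0x4D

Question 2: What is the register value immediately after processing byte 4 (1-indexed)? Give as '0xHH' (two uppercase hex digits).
Answer: 0xB4

Derivation:
After byte 1 (0xF9): reg=0x4D
After byte 2 (0xBE): reg=0xD7
After byte 3 (0x3D): reg=0x98
After byte 4 (0xA4): reg=0xB4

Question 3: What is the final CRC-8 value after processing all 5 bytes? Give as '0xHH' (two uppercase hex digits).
Answer: 0x89

Derivation:
After byte 1 (0xF9): reg=0x4D
After byte 2 (0xBE): reg=0xD7
After byte 3 (0x3D): reg=0x98
After byte 4 (0xA4): reg=0xB4
After byte 5 (0x34): reg=0x89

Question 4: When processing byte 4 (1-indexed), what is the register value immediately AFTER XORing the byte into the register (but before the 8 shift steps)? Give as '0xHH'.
Register before byte 4: 0x98
Byte 4: 0xA4
0x98 XOR 0xA4 = 0x3C

Answer: 0x3C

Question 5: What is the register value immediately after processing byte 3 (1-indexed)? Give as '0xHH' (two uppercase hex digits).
Answer: 0x98

Derivation:
After byte 1 (0xF9): reg=0x4D
After byte 2 (0xBE): reg=0xD7
After byte 3 (0x3D): reg=0x98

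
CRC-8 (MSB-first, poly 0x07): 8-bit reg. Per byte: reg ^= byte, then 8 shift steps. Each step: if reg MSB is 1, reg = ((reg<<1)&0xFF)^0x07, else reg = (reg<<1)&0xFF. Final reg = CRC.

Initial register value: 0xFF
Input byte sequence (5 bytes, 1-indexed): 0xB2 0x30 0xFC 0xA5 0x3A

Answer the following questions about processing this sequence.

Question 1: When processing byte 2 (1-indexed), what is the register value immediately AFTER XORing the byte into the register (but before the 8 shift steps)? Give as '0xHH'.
Answer: 0xD4

Derivation:
Register before byte 2: 0xE4
Byte 2: 0x30
0xE4 XOR 0x30 = 0xD4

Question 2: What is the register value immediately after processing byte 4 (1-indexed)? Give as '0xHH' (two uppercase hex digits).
After byte 1 (0xB2): reg=0xE4
After byte 2 (0x30): reg=0x22
After byte 3 (0xFC): reg=0x14
After byte 4 (0xA5): reg=0x1E

Answer: 0x1E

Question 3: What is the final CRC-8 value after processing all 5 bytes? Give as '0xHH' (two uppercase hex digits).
Answer: 0xFC

Derivation:
After byte 1 (0xB2): reg=0xE4
After byte 2 (0x30): reg=0x22
After byte 3 (0xFC): reg=0x14
After byte 4 (0xA5): reg=0x1E
After byte 5 (0x3A): reg=0xFC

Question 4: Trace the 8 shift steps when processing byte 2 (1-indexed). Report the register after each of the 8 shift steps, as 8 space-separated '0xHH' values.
Answer: 0xAF 0x59 0xB2 0x63 0xC6 0x8B 0x11 0x22

Derivation:
After byte 1 (0xB2): reg=0xE4
Register before byte 2: 0xE4
After XOR with byte 0x30: 0xD4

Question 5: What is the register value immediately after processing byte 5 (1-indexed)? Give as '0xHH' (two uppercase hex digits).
After byte 1 (0xB2): reg=0xE4
After byte 2 (0x30): reg=0x22
After byte 3 (0xFC): reg=0x14
After byte 4 (0xA5): reg=0x1E
After byte 5 (0x3A): reg=0xFC

Answer: 0xFC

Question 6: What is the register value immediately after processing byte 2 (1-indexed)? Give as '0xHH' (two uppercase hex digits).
Answer: 0x22

Derivation:
After byte 1 (0xB2): reg=0xE4
After byte 2 (0x30): reg=0x22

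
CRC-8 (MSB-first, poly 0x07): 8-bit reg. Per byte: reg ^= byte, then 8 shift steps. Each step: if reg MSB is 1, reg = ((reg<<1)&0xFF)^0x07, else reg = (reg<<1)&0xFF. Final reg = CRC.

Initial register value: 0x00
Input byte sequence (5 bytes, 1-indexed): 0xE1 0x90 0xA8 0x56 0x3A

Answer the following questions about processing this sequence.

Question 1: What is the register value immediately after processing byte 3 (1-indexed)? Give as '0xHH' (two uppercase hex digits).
Answer: 0x15

Derivation:
After byte 1 (0xE1): reg=0xA9
After byte 2 (0x90): reg=0xAF
After byte 3 (0xA8): reg=0x15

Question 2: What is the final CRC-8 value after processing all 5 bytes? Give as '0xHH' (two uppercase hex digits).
Answer: 0xC2

Derivation:
After byte 1 (0xE1): reg=0xA9
After byte 2 (0x90): reg=0xAF
After byte 3 (0xA8): reg=0x15
After byte 4 (0x56): reg=0xCE
After byte 5 (0x3A): reg=0xC2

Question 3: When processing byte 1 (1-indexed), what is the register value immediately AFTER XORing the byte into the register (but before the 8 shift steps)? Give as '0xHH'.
Answer: 0xE1

Derivation:
Register before byte 1: 0x00
Byte 1: 0xE1
0x00 XOR 0xE1 = 0xE1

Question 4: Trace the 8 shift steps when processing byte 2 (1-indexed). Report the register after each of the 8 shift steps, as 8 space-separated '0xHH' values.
Answer: 0x72 0xE4 0xCF 0x99 0x35 0x6A 0xD4 0xAF

Derivation:
After byte 1 (0xE1): reg=0xA9
Register before byte 2: 0xA9
After XOR with byte 0x90: 0x39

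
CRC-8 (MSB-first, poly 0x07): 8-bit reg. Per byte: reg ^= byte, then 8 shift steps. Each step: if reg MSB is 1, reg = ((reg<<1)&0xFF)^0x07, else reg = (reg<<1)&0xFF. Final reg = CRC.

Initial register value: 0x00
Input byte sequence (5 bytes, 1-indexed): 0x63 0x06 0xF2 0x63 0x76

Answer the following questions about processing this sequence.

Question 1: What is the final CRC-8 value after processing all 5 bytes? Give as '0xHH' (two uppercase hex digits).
After byte 1 (0x63): reg=0x2E
After byte 2 (0x06): reg=0xD8
After byte 3 (0xF2): reg=0xD6
After byte 4 (0x63): reg=0x02
After byte 5 (0x76): reg=0x4B

Answer: 0x4B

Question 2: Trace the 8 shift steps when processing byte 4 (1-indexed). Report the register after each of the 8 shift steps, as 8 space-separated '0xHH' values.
After byte 1 (0x63): reg=0x2E
After byte 2 (0x06): reg=0xD8
After byte 3 (0xF2): reg=0xD6
Register before byte 4: 0xD6
After XOR with byte 0x63: 0xB5

Answer: 0x6D 0xDA 0xB3 0x61 0xC2 0x83 0x01 0x02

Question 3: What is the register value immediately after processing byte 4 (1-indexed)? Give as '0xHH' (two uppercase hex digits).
Answer: 0x02

Derivation:
After byte 1 (0x63): reg=0x2E
After byte 2 (0x06): reg=0xD8
After byte 3 (0xF2): reg=0xD6
After byte 4 (0x63): reg=0x02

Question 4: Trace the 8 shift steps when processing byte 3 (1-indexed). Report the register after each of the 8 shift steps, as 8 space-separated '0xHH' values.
After byte 1 (0x63): reg=0x2E
After byte 2 (0x06): reg=0xD8
Register before byte 3: 0xD8
After XOR with byte 0xF2: 0x2A

Answer: 0x54 0xA8 0x57 0xAE 0x5B 0xB6 0x6B 0xD6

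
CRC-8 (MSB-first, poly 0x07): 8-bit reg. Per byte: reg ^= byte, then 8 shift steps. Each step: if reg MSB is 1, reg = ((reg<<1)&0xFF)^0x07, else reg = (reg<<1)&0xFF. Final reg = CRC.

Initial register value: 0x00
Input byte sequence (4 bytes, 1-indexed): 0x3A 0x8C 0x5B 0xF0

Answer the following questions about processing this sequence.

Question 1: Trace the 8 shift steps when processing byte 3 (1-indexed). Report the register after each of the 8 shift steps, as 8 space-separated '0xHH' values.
After byte 1 (0x3A): reg=0xA6
After byte 2 (0x8C): reg=0xD6
Register before byte 3: 0xD6
After XOR with byte 0x5B: 0x8D

Answer: 0x1D 0x3A 0x74 0xE8 0xD7 0xA9 0x55 0xAA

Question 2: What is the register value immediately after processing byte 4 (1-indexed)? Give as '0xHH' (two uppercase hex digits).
Answer: 0x81

Derivation:
After byte 1 (0x3A): reg=0xA6
After byte 2 (0x8C): reg=0xD6
After byte 3 (0x5B): reg=0xAA
After byte 4 (0xF0): reg=0x81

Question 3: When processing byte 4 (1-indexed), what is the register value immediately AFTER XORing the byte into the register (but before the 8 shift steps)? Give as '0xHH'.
Register before byte 4: 0xAA
Byte 4: 0xF0
0xAA XOR 0xF0 = 0x5A

Answer: 0x5A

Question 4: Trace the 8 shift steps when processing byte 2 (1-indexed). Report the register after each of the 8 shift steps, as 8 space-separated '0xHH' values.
After byte 1 (0x3A): reg=0xA6
Register before byte 2: 0xA6
After XOR with byte 0x8C: 0x2A

Answer: 0x54 0xA8 0x57 0xAE 0x5B 0xB6 0x6B 0xD6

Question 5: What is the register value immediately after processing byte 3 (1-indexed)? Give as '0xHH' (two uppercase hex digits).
After byte 1 (0x3A): reg=0xA6
After byte 2 (0x8C): reg=0xD6
After byte 3 (0x5B): reg=0xAA

Answer: 0xAA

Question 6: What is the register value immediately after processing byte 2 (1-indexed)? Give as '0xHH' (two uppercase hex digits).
After byte 1 (0x3A): reg=0xA6
After byte 2 (0x8C): reg=0xD6

Answer: 0xD6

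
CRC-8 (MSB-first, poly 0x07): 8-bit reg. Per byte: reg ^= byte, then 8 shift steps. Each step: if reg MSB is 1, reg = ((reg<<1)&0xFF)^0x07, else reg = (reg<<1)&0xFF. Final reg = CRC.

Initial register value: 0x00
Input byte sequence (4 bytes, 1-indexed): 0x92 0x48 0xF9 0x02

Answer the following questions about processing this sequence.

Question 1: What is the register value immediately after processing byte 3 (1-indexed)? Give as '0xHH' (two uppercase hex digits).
After byte 1 (0x92): reg=0xF7
After byte 2 (0x48): reg=0x34
After byte 3 (0xF9): reg=0x6D

Answer: 0x6D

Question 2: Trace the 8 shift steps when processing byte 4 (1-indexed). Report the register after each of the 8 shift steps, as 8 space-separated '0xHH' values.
Answer: 0xDE 0xBB 0x71 0xE2 0xC3 0x81 0x05 0x0A

Derivation:
After byte 1 (0x92): reg=0xF7
After byte 2 (0x48): reg=0x34
After byte 3 (0xF9): reg=0x6D
Register before byte 4: 0x6D
After XOR with byte 0x02: 0x6F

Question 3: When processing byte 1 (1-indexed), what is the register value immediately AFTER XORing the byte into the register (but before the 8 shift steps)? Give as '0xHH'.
Answer: 0x92

Derivation:
Register before byte 1: 0x00
Byte 1: 0x92
0x00 XOR 0x92 = 0x92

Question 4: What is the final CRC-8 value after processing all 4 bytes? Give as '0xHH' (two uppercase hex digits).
Answer: 0x0A

Derivation:
After byte 1 (0x92): reg=0xF7
After byte 2 (0x48): reg=0x34
After byte 3 (0xF9): reg=0x6D
After byte 4 (0x02): reg=0x0A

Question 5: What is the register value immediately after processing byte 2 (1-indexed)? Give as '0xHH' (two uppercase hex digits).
Answer: 0x34

Derivation:
After byte 1 (0x92): reg=0xF7
After byte 2 (0x48): reg=0x34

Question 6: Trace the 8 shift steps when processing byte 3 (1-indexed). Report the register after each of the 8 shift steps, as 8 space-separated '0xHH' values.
After byte 1 (0x92): reg=0xF7
After byte 2 (0x48): reg=0x34
Register before byte 3: 0x34
After XOR with byte 0xF9: 0xCD

Answer: 0x9D 0x3D 0x7A 0xF4 0xEF 0xD9 0xB5 0x6D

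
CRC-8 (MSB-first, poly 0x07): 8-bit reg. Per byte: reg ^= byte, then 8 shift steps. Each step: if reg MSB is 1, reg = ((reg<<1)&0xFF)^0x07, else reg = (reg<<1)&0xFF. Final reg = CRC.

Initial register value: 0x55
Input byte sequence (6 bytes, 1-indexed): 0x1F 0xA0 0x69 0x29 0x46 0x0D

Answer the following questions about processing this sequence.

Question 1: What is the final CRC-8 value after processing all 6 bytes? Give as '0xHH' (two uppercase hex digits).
Answer: 0x14

Derivation:
After byte 1 (0x1F): reg=0xF1
After byte 2 (0xA0): reg=0xB0
After byte 3 (0x69): reg=0x01
After byte 4 (0x29): reg=0xD8
After byte 5 (0x46): reg=0xD3
After byte 6 (0x0D): reg=0x14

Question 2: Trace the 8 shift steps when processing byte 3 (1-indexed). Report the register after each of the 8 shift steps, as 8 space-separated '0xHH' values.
Answer: 0xB5 0x6D 0xDA 0xB3 0x61 0xC2 0x83 0x01

Derivation:
After byte 1 (0x1F): reg=0xF1
After byte 2 (0xA0): reg=0xB0
Register before byte 3: 0xB0
After XOR with byte 0x69: 0xD9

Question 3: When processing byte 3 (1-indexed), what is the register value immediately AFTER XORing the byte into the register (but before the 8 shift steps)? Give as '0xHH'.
Answer: 0xD9

Derivation:
Register before byte 3: 0xB0
Byte 3: 0x69
0xB0 XOR 0x69 = 0xD9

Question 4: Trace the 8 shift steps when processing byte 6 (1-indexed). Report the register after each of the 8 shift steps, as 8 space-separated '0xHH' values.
Answer: 0xBB 0x71 0xE2 0xC3 0x81 0x05 0x0A 0x14

Derivation:
After byte 1 (0x1F): reg=0xF1
After byte 2 (0xA0): reg=0xB0
After byte 3 (0x69): reg=0x01
After byte 4 (0x29): reg=0xD8
After byte 5 (0x46): reg=0xD3
Register before byte 6: 0xD3
After XOR with byte 0x0D: 0xDE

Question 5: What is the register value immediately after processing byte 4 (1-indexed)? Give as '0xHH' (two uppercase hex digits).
Answer: 0xD8

Derivation:
After byte 1 (0x1F): reg=0xF1
After byte 2 (0xA0): reg=0xB0
After byte 3 (0x69): reg=0x01
After byte 4 (0x29): reg=0xD8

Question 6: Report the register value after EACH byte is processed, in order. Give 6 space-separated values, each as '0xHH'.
0xF1 0xB0 0x01 0xD8 0xD3 0x14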